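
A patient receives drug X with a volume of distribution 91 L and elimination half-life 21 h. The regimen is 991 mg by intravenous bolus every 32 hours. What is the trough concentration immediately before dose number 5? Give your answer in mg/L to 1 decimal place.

f = (1/2)^(τ/t½) = (1/2)^(32/21) ≈ 0.3478.
C₀ = D/Vd = 991/91 ≈ 10.890 mg/L.
Before the 5th dose, 4 doses have been given. Superposition: Cmin = C₀·(f + f² + … + f^4).
≈ 10.890 × (0.3478 + 0.1210 + 0.0421 + 0.0146) ≈ 10.890 × 0.5255 ≈ 5.723 mg/L.

5.7 mg/L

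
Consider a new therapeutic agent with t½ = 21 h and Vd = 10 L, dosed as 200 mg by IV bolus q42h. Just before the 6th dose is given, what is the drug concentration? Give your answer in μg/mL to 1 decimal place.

6.7 μg/mL

f = (1/2)^(τ/t½) = (1/2)^(42/21) ≈ 0.2500.
C₀ = D/Vd = 200/10 ≈ 20.000 μg/mL.
Before the 6th dose, 5 doses have been given. Superposition: Cmin = C₀·(f + f² + … + f^5).
≈ 20.000 × (0.2500 + 0.0625 + 0.0156 + 0.0039 + 0.0010) ≈ 20.000 × 0.3330 ≈ 6.660 μg/mL.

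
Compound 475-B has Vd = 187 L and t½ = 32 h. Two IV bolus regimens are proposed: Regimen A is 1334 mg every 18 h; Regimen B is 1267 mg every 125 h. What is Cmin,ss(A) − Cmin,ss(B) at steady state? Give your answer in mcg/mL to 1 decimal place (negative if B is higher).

14.5 mcg/mL

Regimen A: f = (1/2)^(18/32) ≈ 0.6771; Cmin,ss = (1334/187)·f/(1−f) ≈ 14.959 mcg/mL.
Regimen B: f = (1/2)^(125/32) ≈ 0.0667; Cmin,ss = (1267/187)·f/(1−f) ≈ 0.484 mcg/mL.
Difference ≈ 14.959 − 0.484 ≈ 14.475 mcg/mL.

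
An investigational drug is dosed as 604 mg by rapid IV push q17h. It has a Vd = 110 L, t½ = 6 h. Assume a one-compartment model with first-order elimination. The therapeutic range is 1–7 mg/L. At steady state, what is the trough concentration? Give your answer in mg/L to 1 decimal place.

0.9 mg/L

k = ln2/t½ = ln2/6 ≈ 0.115525 h⁻¹; fraction remaining f = e^(−kτ) = e^(−0.115525×17) ≈ 0.1403.
Accumulation ratio R = 1/(1 − f) ≈ 1/0.8597 ≈ 1.1632.
Single-dose peak C₀ = D/Vd = 604/110 ≈ 5.491 mg/L.
Steady-state peak Cmax,ss = C₀·R ≈ 5.491 × 1.1632 ≈ 6.387 mg/L.
Steady-state trough Cmin,ss = Cmax,ss·f ≈ 6.387 × 0.1403 ≈ 0.896 mg/L.
Trough 0.9 mg/L vs MEC 1 mg/L: subtherapeutic.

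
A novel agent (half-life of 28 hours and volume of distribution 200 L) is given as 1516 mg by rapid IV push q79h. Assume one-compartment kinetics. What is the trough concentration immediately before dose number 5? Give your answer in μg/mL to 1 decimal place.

f = (1/2)^(τ/t½) = (1/2)^(79/28) ≈ 0.1415.
C₀ = D/Vd = 1516/200 ≈ 7.580 μg/mL.
Before the 5th dose, 4 doses have been given. Superposition: Cmin = C₀·(f + f² + … + f^4).
≈ 7.580 × (0.1415 + 0.0200 + 0.0028 + 0.0004) ≈ 7.580 × 0.1647 ≈ 1.248 μg/mL.

1.2 μg/mL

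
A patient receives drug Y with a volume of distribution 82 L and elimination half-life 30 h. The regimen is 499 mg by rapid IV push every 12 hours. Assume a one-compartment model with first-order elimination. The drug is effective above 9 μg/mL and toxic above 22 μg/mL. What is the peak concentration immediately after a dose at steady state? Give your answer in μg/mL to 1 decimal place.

25.1 μg/mL

k = ln2/t½ = ln2/30 ≈ 0.023105 h⁻¹; fraction remaining f = e^(−kτ) = e^(−0.023105×12) ≈ 0.7579.
At steady state, accumulation factor R = 1/(1 − e^(−kτ)) ≈ 4.1305.
Single-dose peak C₀ = D/Vd = 499/82 ≈ 6.085 μg/mL.
Cmax,ss = C₀/(1 − f) ≈ 6.085/0.2421 ≈ 25.134 μg/mL.
Peak 25.1 μg/mL vs MTC 22 μg/mL: exceeds toxic threshold.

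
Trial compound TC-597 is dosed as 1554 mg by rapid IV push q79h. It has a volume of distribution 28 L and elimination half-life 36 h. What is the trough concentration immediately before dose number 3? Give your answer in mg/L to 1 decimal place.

14.8 mg/L

f = (1/2)^(τ/t½) = (1/2)^(79/36) ≈ 0.2185.
C₀ = D/Vd = 1554/28 ≈ 55.500 mg/L.
Before the 3rd dose, 2 doses have been given. Superposition: Cmin = C₀·(f + f²).
≈ 55.500 × (0.2185 + 0.0477) ≈ 55.500 × 0.2662 ≈ 14.774 mg/L.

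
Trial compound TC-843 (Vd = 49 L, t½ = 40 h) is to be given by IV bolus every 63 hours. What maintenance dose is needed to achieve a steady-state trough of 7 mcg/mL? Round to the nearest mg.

679 mg

τ/t½ = 63/40 ≈ 1.575, so f = (1/2)^(63/40) ≈ 0.335643.
Cmin,ss = (D/Vd)·f/(1−f), so D = Cmin,ss·Vd·(1−f)/f.
D = 7 × 49 × (1−f)/f ≈ 7 × 49 × 1.97936 ≈ 678.92 mg.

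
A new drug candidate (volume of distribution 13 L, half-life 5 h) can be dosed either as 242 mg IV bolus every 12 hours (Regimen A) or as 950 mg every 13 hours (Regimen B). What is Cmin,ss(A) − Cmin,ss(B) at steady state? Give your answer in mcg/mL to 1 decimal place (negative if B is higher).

-10.1 mcg/mL

Regimen A: f = (1/2)^(12/5) ≈ 0.1895; Cmin,ss = (242/13)·f/(1−f) ≈ 4.352 mcg/mL.
Regimen B: f = (1/2)^(13/5) ≈ 0.1649; Cmin,ss = (950/13)·f/(1−f) ≈ 14.430 mcg/mL.
Difference ≈ 4.352 − 14.430 ≈ -10.078 mcg/mL.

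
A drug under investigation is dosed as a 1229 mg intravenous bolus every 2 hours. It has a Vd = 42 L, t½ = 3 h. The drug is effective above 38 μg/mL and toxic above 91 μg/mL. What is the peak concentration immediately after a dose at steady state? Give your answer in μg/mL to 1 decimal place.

79.1 μg/mL

τ/t½ = 2/3 ≈ 0.66667, so fraction remaining f = (1/2)^(2/3) ≈ 0.6300.
At steady state, accumulation factor R = 1/(1 − e^(−kτ)) ≈ 2.7027.
Single-dose peak C₀ = D/Vd = 1229/42 ≈ 29.262 μg/mL.
Steady-state peak Cmax,ss = C₀·R ≈ 29.262 × 2.7027 ≈ 79.086 μg/mL.
Peak 79.1 μg/mL vs MTC 91 μg/mL: below toxic threshold.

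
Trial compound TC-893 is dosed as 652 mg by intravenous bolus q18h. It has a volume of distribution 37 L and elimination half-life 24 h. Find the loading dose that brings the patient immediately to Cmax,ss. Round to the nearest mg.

1608 mg

f = (1/2)^(18/24) ≈ 0.594604; accumulation ratio R = 1/(1−f) ≈ 2.46672.
Loading dose to hit Cmax,ss on first dose: D_load = D_maint·R ≈ 652 × 2.46672 ≈ 1608.30 mg.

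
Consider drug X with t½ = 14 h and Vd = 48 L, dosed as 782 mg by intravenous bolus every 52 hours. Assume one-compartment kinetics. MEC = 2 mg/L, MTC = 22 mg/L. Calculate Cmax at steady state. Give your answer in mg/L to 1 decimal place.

τ/t½ = 52/14 ≈ 3.7143, so fraction remaining f = (1/2)^(52/14) ≈ 0.0762.
At steady state, accumulation factor R = 1/(1 − e^(−kτ)) ≈ 1.0825.
Each bolus raises the concentration by D/Vd = 782/48 ≈ 16.292 mg/L.
Steady-state peak Cmax,ss = C₀·R ≈ 16.292 × 1.0825 ≈ 17.636 mg/L.
Peak 17.6 mg/L vs MTC 22 mg/L: below toxic threshold.

17.6 mg/L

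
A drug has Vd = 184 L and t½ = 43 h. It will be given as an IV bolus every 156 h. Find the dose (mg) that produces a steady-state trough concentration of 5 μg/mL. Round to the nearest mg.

10454 mg

τ/t½ = 156/43 ≈ 3.6279, so f = (1/2)^(156/43) ≈ 0.080889.
Cmin,ss = (D/Vd)·f/(1−f), so D = Cmin,ss·Vd·(1−f)/f.
D = 5 × 184 × (1−f)/f ≈ 5 × 184 × 11.36262 ≈ 10453.61 mg.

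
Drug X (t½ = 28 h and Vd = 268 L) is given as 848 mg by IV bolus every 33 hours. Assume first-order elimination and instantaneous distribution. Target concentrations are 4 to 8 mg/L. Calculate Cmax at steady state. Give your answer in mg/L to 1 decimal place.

5.7 mg/L

k = ln2/t½ = ln2/28 ≈ 0.024755 h⁻¹; fraction remaining f = e^(−kτ) = e^(−0.024755×33) ≈ 0.4418.
Accumulation ratio R = 1/(1 − f) ≈ 1/0.5582 ≈ 1.7915.
Single-dose peak C₀ = D/Vd = 848/268 ≈ 3.164 mg/L.
Steady-state peak Cmax,ss = C₀·R ≈ 3.164 × 1.7915 ≈ 5.668 mg/L.
Peak 5.7 mg/L vs MTC 8 mg/L: below toxic threshold.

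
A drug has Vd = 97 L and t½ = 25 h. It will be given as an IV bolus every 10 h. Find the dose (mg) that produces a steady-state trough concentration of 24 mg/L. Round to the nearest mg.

τ/t½ = 10/25 ≈ 0.4, so f = (1/2)^(10/25) ≈ 0.757858.
Cmin,ss = (D/Vd)·f/(1−f), so D = Cmin,ss·Vd·(1−f)/f.
D = 24 × 97 × (1−f)/f ≈ 24 × 97 × 0.31951 ≈ 743.82 mg.

744 mg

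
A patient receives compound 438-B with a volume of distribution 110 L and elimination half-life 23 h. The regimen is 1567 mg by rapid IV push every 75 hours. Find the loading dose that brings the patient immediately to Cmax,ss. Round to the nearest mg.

1750 mg

f = (1/2)^(75/23) ≈ 0.104323; accumulation ratio R = 1/(1−f) ≈ 1.11647.
Loading dose to hit Cmax,ss on first dose: D_load = D_maint·R ≈ 1567 × 1.11647 ≈ 1749.51 mg.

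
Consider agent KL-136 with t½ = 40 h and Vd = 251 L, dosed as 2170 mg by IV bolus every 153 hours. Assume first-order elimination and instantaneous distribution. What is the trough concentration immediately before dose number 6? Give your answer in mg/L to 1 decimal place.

f = (1/2)^(τ/t½) = (1/2)^(153/40) ≈ 0.0706.
C₀ = D/Vd = 2170/251 ≈ 8.645 mg/L.
Before the 6th dose, 5 doses have been given. Superposition: Cmin = C₀·(f + f² + … + f^5).
≈ 8.645 × (0.0706 + 0.0050 + 0.0004 + 0.0000 + 0.0000) ≈ 8.645 × 0.0760 ≈ 0.657 mg/L.

0.7 mg/L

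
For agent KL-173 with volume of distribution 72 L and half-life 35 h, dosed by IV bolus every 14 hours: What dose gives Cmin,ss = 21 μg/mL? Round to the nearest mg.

τ/t½ = 14/35 ≈ 0.4, so f = (1/2)^(14/35) ≈ 0.757858.
Cmin,ss = (D/Vd)·f/(1−f), so D = Cmin,ss·Vd·(1−f)/f.
D = 21 × 72 × (1−f)/f ≈ 21 × 72 × 0.31951 ≈ 483.10 mg.

483 mg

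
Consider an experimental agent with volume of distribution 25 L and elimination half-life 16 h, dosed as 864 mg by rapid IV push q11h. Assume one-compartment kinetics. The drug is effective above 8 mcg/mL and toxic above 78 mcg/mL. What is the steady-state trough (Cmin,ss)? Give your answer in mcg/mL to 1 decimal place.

Over one 11-h interval, 11/16 ≈ 0.6875 half-lives elapse, leaving f ≈ 0.6209 of each dose.
At steady state, accumulation factor R = 1/(1 − e^(−kτ)) ≈ 2.6378.
Single-dose peak C₀ = D/Vd = 864/25 ≈ 34.560 mcg/mL.
Steady-state peak Cmax,ss = C₀·R ≈ 34.560 × 2.6378 ≈ 91.162 mcg/mL.
One interval later, Cmin,ss = Cmax,ss·e^(−kτ) ≈ 91.162 × 0.6209 ≈ 56.602 mcg/mL.
Trough 56.6 mcg/mL vs MEC 8 mcg/mL: adequate.

56.6 mcg/mL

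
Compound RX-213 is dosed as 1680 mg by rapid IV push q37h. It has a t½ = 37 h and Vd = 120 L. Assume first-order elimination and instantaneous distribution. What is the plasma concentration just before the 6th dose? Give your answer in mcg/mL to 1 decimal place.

13.6 mcg/mL

f = (1/2)^(τ/t½) = (1/2)^(37/37) ≈ 0.5000.
C₀ = D/Vd = 1680/120 ≈ 14.000 mcg/mL.
Before the 6th dose, 5 doses have been given. Superposition: Cmin = C₀·(f + f² + … + f^5).
≈ 14.000 × (0.5000 + 0.2500 + 0.1250 + 0.0625 + 0.0313) ≈ 14.000 × 0.9688 ≈ 13.563 mcg/mL.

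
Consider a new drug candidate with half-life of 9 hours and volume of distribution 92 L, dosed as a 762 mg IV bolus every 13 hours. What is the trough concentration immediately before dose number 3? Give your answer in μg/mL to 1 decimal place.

f = (1/2)^(τ/t½) = (1/2)^(13/9) ≈ 0.3674.
C₀ = D/Vd = 762/92 ≈ 8.283 μg/mL.
Before the 3rd dose, 2 doses have been given. Superposition: Cmin = C₀·(f + f²).
≈ 8.283 × (0.3674 + 0.1350) ≈ 8.283 × 0.5024 ≈ 4.161 μg/mL.

4.2 μg/mL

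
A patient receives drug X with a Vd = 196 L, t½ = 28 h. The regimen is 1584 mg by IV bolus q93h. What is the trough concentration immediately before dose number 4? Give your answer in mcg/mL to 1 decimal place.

f = (1/2)^(τ/t½) = (1/2)^(93/28) ≈ 0.1000.
C₀ = D/Vd = 1584/196 ≈ 8.082 mcg/mL.
Before the 4th dose, 3 doses have been given. Superposition: Cmin = C₀·(f + f² + … + f^3).
≈ 8.082 × (0.1000 + 0.0100 + 0.0010) ≈ 8.082 × 0.1110 ≈ 0.897 mcg/mL.

0.9 mcg/mL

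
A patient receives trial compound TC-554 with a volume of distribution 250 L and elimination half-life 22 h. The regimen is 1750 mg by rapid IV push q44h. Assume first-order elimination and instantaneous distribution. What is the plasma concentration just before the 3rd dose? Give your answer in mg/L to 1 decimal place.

2.2 mg/L

f = (1/2)^(τ/t½) = (1/2)^(44/22) ≈ 0.2500.
C₀ = D/Vd = 1750/250 ≈ 7.000 mg/L.
Before the 3rd dose, 2 doses have been given. Superposition: Cmin = C₀·(f + f²).
≈ 7.000 × (0.2500 + 0.0625) ≈ 7.000 × 0.3125 ≈ 2.188 mg/L.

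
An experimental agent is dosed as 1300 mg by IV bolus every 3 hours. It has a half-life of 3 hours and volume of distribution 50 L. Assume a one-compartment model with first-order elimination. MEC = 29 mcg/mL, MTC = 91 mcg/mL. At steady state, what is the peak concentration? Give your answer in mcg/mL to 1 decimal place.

52.0 mcg/mL

τ = 3 h = 1 half-life, so f = (1/2)^1 = 0.5.
Accumulation ratio R = 1/(1 − f) = 1/0.5 = 2/1.
Single-dose peak C₀ = D/Vd = 1300/50 = 26 mcg/mL.
Steady-state peak Cmax,ss = C₀·R = 26 × 2/1 ≈ 52.000 mcg/mL.
Peak 52.0 mcg/mL vs MTC 91 mcg/mL: below toxic threshold.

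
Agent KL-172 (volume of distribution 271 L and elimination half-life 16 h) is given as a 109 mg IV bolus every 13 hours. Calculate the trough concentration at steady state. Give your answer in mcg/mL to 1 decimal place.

Over one 13-h interval, 13/16 ≈ 0.8125 half-lives elapse, leaving f ≈ 0.5694 of each dose.
Single-dose peak C₀ = D/Vd = 109/271 ≈ 0.402 mcg/mL.
Steady-state trough Cmin,ss = C₀·f/(1−f) ≈ 0.402 × 0.5694/0.4306 ≈ 0.532 mcg/mL.

0.5 mcg/mL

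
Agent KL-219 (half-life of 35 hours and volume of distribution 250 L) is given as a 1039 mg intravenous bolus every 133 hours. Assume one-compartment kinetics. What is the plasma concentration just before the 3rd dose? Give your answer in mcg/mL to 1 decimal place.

0.3 mcg/mL

f = (1/2)^(τ/t½) = (1/2)^(133/35) ≈ 0.0718.
C₀ = D/Vd = 1039/250 ≈ 4.156 mcg/mL.
Before the 3rd dose, 2 doses have been given. Superposition: Cmin = C₀·(f + f²).
≈ 4.156 × (0.0718 + 0.0052) ≈ 4.156 × 0.0770 ≈ 0.320 mcg/mL.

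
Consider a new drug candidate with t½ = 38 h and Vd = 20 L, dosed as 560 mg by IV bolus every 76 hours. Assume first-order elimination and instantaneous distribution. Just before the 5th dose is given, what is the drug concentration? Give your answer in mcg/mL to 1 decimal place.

9.3 mcg/mL

f = (1/2)^(τ/t½) = (1/2)^(76/38) ≈ 0.2500.
C₀ = D/Vd = 560/20 ≈ 28.000 mcg/mL.
Before the 5th dose, 4 doses have been given. Superposition: Cmin = C₀·(f + f² + … + f^4).
≈ 28.000 × (0.2500 + 0.0625 + 0.0156 + 0.0039) ≈ 28.000 × 0.3320 ≈ 9.296 mcg/mL.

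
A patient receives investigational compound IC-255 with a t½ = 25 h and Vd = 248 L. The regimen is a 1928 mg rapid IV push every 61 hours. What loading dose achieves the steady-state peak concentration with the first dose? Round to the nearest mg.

2364 mg

f = (1/2)^(61/25) ≈ 0.184284; accumulation ratio R = 1/(1−f) ≈ 1.22592.
Loading dose to hit Cmax,ss on first dose: D_load = D_maint·R ≈ 1928 × 1.22592 ≈ 2363.57 mg.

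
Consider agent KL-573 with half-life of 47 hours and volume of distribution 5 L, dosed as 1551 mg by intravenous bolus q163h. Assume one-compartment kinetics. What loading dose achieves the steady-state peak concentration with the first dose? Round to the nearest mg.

f = (1/2)^(163/47) ≈ 0.090365; accumulation ratio R = 1/(1−f) ≈ 1.09934.
Loading dose to hit Cmax,ss on first dose: D_load = D_maint·R ≈ 1551 × 1.09934 ≈ 1705.08 mg.

1705 mg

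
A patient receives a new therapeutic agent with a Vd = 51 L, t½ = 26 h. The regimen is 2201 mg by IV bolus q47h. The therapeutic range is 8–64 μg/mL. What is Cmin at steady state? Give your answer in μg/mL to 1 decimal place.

k = ln2/t½ = ln2/26 ≈ 0.026660 h⁻¹; fraction remaining f = e^(−kτ) = e^(−0.026660×47) ≈ 0.2856.
Each bolus raises the concentration by D/Vd = 2201/51 ≈ 43.157 μg/mL.
Steady-state trough Cmin,ss = C₀·f/(1−f) ≈ 43.157 × 0.2856/0.7144 ≈ 17.253 μg/mL.
Trough 17.3 μg/mL vs MEC 8 μg/mL: adequate.

17.3 μg/mL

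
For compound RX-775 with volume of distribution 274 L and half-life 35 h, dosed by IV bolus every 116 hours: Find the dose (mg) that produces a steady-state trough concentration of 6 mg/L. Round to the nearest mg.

τ/t½ = 116/35 ≈ 3.3143, so f = (1/2)^(116/35) ≈ 0.100531.
Cmin,ss = (D/Vd)·f/(1−f), so D = Cmin,ss·Vd·(1−f)/f.
D = 6 × 274 × (1−f)/f ≈ 6 × 274 × 8.94718 ≈ 14709.16 mg.

14709 mg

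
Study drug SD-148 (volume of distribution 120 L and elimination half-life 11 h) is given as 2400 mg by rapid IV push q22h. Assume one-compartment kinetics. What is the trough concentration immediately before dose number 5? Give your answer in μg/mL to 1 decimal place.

f = (1/2)^(τ/t½) = (1/2)^(22/11) ≈ 0.2500.
C₀ = D/Vd = 2400/120 ≈ 20.000 μg/mL.
Before the 5th dose, 4 doses have been given. Superposition: Cmin = C₀·(f + f² + … + f^4).
≈ 20.000 × (0.2500 + 0.0625 + 0.0156 + 0.0039) ≈ 20.000 × 0.3320 ≈ 6.640 μg/mL.

6.6 μg/mL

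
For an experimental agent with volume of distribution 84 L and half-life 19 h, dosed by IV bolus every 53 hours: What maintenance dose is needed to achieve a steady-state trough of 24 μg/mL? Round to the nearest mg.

τ/t½ = 53/19 ≈ 2.7895, so f = (1/2)^(53/19) ≈ 0.144639.
Cmin,ss = (D/Vd)·f/(1−f), so D = Cmin,ss·Vd·(1−f)/f.
D = 24 × 84 × (1−f)/f ≈ 24 × 84 × 5.91376 ≈ 11922.14 mg.

11922 mg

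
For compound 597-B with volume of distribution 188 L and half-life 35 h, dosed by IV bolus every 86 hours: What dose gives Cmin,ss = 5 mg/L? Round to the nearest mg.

4222 mg

τ/t½ = 86/35 ≈ 2.4571, so f = (1/2)^(86/35) ≈ 0.182107.
Cmin,ss = (D/Vd)·f/(1−f), so D = Cmin,ss·Vd·(1−f)/f.
D = 5 × 188 × (1−f)/f ≈ 5 × 188 × 4.49128 ≈ 4221.80 mg.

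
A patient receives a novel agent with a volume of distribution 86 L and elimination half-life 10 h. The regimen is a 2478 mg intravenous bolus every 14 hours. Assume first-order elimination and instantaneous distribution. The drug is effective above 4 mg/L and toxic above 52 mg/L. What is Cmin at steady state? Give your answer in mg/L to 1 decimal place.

17.6 mg/L

τ/t½ = 14/10 ≈ 1.4, so fraction remaining f = (1/2)^(14/10) ≈ 0.3789.
At steady state, accumulation factor R = 1/(1 − e^(−kτ)) ≈ 1.6100.
Single-dose peak C₀ = D/Vd = 2478/86 ≈ 28.814 mg/L.
Steady-state peak Cmax,ss = C₀·R ≈ 28.814 × 1.6100 ≈ 46.391 mg/L.
Steady-state trough Cmin,ss = Cmax,ss·f ≈ 46.391 × 0.3789 ≈ 17.578 mg/L.
Trough 17.6 mg/L vs MEC 4 mg/L: adequate.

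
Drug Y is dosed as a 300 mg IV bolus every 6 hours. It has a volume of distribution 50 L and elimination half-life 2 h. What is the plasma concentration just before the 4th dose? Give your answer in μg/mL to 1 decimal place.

0.9 μg/mL

f = (1/2)^(τ/t½) = (1/2)^(6/2) ≈ 0.1250.
C₀ = D/Vd = 300/50 ≈ 6.000 μg/mL.
Before the 4th dose, 3 doses have been given. Superposition: Cmin = C₀·(f + f² + … + f^3).
≈ 6.000 × (0.1250 + 0.0156 + 0.0020) ≈ 6.000 × 0.1426 ≈ 0.856 μg/mL.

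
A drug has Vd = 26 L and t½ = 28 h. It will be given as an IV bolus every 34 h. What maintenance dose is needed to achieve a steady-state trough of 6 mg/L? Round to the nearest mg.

τ/t½ = 34/28 ≈ 1.2143, so f = (1/2)^(34/28) ≈ 0.430986.
Cmin,ss = (D/Vd)·f/(1−f), so D = Cmin,ss·Vd·(1−f)/f.
D = 6 × 26 × (1−f)/f ≈ 6 × 26 × 1.32026 ≈ 205.96 mg.

206 mg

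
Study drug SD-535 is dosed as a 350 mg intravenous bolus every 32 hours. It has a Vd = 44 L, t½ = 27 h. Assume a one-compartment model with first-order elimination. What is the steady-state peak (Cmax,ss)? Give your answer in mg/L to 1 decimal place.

14.2 mg/L

k = ln2/t½ = ln2/27 ≈ 0.025672 h⁻¹; fraction remaining f = e^(−kτ) = e^(−0.025672×32) ≈ 0.4398.
At steady state, accumulation factor R = 1/(1 − e^(−kτ)) ≈ 1.7851.
Each bolus raises the concentration by D/Vd = 350/44 ≈ 7.955 mg/L.
Cmax,ss = C₀/(1 − f) ≈ 7.955/0.5602 ≈ 14.200 mg/L.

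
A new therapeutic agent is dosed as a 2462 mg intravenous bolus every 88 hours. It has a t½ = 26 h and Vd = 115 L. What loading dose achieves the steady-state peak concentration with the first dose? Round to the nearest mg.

f = (1/2)^(88/26) ≈ 0.095748; accumulation ratio R = 1/(1−f) ≈ 1.10589.
Loading dose to hit Cmax,ss on first dose: D_load = D_maint·R ≈ 2462 × 1.10589 ≈ 2722.70 mg.

2723 mg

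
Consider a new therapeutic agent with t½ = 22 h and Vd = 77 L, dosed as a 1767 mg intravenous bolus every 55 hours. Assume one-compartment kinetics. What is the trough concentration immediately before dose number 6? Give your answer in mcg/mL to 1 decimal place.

4.9 mcg/mL

f = (1/2)^(τ/t½) = (1/2)^(55/22) ≈ 0.1768.
C₀ = D/Vd = 1767/77 ≈ 22.948 mcg/mL.
Before the 6th dose, 5 doses have been given. Superposition: Cmin = C₀·(f + f² + … + f^5).
≈ 22.948 × (0.1768 + 0.0313 + 0.0055 + 0.0010 + 0.0002) ≈ 22.948 × 0.2148 ≈ 4.929 mcg/mL.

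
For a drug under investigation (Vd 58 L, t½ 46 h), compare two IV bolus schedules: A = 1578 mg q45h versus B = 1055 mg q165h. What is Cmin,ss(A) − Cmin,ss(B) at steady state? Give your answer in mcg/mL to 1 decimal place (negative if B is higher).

26.4 mcg/mL

Regimen A: f = (1/2)^(45/46) ≈ 0.5076; Cmin,ss = (1578/58)·f/(1−f) ≈ 28.047 mcg/mL.
Regimen B: f = (1/2)^(165/46) ≈ 0.0832; Cmin,ss = (1055/58)·f/(1−f) ≈ 1.651 mcg/mL.
Difference ≈ 28.047 − 1.651 ≈ 26.396 mcg/mL.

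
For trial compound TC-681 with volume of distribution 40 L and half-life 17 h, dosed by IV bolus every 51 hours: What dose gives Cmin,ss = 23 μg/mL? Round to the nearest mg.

6440 mg

τ/t½ = 51/17 ≈ 3, so f = (1/2)^(51/17) ≈ 0.125000.
Cmin,ss = (D/Vd)·f/(1−f), so D = Cmin,ss·Vd·(1−f)/f.
D = 23 × 40 × (1−f)/f ≈ 23 × 40 × 7.00000 ≈ 6440.00 mg.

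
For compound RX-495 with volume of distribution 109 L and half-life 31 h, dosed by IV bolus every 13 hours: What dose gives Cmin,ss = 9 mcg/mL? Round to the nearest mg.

331 mg

τ/t½ = 13/31 ≈ 0.41935, so f = (1/2)^(13/31) ≈ 0.747759.
Cmin,ss = (D/Vd)·f/(1−f), so D = Cmin,ss·Vd·(1−f)/f.
D = 9 × 109 × (1−f)/f ≈ 9 × 109 × 0.33733 ≈ 330.92 mg.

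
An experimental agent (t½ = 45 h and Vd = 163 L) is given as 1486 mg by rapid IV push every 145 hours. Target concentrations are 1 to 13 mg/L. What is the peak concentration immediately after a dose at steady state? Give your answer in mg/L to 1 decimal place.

10.2 mg/L

τ/t½ = 145/45 ≈ 3.2222, so fraction remaining f = (1/2)^(145/45) ≈ 0.1072.
Accumulation ratio R = 1/(1 − f) ≈ 1/0.8928 ≈ 1.1201.
Each bolus raises the concentration by D/Vd = 1486/163 ≈ 9.117 mg/L.
Cmax,ss = C₀/(1 − f) ≈ 9.117/0.8928 ≈ 10.212 mg/L.
Peak 10.2 mg/L vs MTC 13 mg/L: below toxic threshold.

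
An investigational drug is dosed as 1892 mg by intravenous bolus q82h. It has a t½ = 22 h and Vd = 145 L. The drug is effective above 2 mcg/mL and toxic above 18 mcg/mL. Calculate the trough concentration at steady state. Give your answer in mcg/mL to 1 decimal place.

1.1 mcg/mL

k = ln2/t½ = ln2/22 ≈ 0.031507 h⁻¹; fraction remaining f = e^(−kτ) = e^(−0.031507×82) ≈ 0.0755.
Accumulation ratio R = 1/(1 − f) ≈ 1/0.9245 ≈ 1.0817.
Each bolus raises the concentration by D/Vd = 1892/145 ≈ 13.048 mcg/mL.
Cmax,ss = C₀/(1 − f) ≈ 13.048/0.9245 ≈ 14.114 mcg/mL.
Steady-state trough Cmin,ss = Cmax,ss·f ≈ 14.114 × 0.0755 ≈ 1.066 mcg/mL.
Trough 1.1 mcg/mL vs MEC 2 mcg/mL: subtherapeutic.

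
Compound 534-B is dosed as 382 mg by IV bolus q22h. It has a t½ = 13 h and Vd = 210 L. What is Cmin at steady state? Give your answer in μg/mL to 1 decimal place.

k = ln2/t½ = ln2/13 ≈ 0.053319 h⁻¹; fraction remaining f = e^(−kτ) = e^(−0.053319×22) ≈ 0.3094.
Single-dose peak C₀ = D/Vd = 382/210 ≈ 1.819 μg/mL.
Steady-state trough Cmin,ss = C₀·f/(1−f) ≈ 1.819 × 0.3094/0.6906 ≈ 0.815 μg/mL.

0.8 μg/mL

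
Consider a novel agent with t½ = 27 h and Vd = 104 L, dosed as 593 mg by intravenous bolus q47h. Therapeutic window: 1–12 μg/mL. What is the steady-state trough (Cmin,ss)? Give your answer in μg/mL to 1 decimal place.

2.4 μg/mL

k = ln2/t½ = ln2/27 ≈ 0.025672 h⁻¹; fraction remaining f = e^(−kτ) = e^(−0.025672×47) ≈ 0.2992.
Each bolus raises the concentration by D/Vd = 593/104 ≈ 5.702 μg/mL.
Steady-state trough Cmin,ss = C₀·f/(1−f) ≈ 5.702 × 0.2992/0.7008 ≈ 2.434 μg/mL.
Trough 2.4 μg/mL vs MEC 1 μg/mL: adequate.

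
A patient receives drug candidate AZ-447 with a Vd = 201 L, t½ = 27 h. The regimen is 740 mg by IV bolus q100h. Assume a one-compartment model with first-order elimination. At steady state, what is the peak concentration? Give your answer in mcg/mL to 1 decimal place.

Over one 100-h interval, 100/27 ≈ 3.7037 half-lives elapse, leaving f ≈ 0.0767 of each dose.
Accumulation ratio R = 1/(1 − f) ≈ 1/0.9233 ≈ 1.0831.
Single-dose peak C₀ = D/Vd = 740/201 ≈ 3.682 mcg/mL.
Steady-state peak Cmax,ss = C₀·R ≈ 3.682 × 1.0831 ≈ 3.988 mcg/mL.

4.0 mcg/mL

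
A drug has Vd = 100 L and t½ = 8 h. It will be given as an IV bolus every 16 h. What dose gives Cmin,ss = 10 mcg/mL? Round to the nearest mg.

3000 mg

τ/t½ = 16/8 ≈ 2, so f = (1/2)^(16/8) ≈ 0.250000.
Cmin,ss = (D/Vd)·f/(1−f), so D = Cmin,ss·Vd·(1−f)/f.
D = 10 × 100 × (1−f)/f ≈ 10 × 100 × 3.00000 ≈ 3000.00 mg.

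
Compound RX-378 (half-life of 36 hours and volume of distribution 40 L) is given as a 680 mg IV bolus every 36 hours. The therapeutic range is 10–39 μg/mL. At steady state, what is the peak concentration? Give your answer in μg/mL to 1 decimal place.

τ = 36 h = 1 half-life, so f = (1/2)^1 = 0.5.
At steady state, R = 1/(1 − 0.5) = 2/1.
Single-dose peak C₀ = D/Vd = 680/40 = 17 μg/mL.
Steady-state peak Cmax,ss = C₀·R = 17 × 2/1 ≈ 34.000 μg/mL.
Peak 34.0 μg/mL vs MTC 39 μg/mL: below toxic threshold.

34.0 μg/mL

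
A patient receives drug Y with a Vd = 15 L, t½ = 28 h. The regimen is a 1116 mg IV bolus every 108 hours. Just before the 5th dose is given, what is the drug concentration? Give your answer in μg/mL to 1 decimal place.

f = (1/2)^(τ/t½) = (1/2)^(108/28) ≈ 0.0690.
C₀ = D/Vd = 1116/15 ≈ 74.400 μg/mL.
Before the 5th dose, 4 doses have been given. Superposition: Cmin = C₀·(f + f² + … + f^4).
≈ 74.400 × (0.0690 + 0.0048 + 0.0003 + 0.0000) ≈ 74.400 × 0.0741 ≈ 5.513 μg/mL.

5.5 μg/mL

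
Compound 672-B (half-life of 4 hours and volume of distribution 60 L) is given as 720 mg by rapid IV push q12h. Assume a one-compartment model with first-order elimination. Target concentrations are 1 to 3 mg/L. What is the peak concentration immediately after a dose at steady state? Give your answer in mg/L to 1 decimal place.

13.7 mg/L

The dosing interval is 3 half-lives, so f = 2^(−3) = 0.125.
At steady state, R = 1/(1 − 0.125) = 8/7.
Single-dose peak C₀ = D/Vd = 720/60 = 12 mg/L.
Steady-state peak Cmax,ss = C₀·R = 12 × 8/7 ≈ 13.714 mg/L.
Peak 13.7 mg/L vs MTC 3 mg/L: exceeds toxic threshold.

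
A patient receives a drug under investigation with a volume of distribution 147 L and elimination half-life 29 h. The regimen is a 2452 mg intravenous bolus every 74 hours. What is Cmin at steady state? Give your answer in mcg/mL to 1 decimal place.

Over one 74-h interval, 74/29 ≈ 2.5517 half-lives elapse, leaving f ≈ 0.1706 of each dose.
At steady state, accumulation factor R = 1/(1 − e^(−kτ)) ≈ 1.2057.
Each bolus raises the concentration by D/Vd = 2452/147 ≈ 16.680 mcg/mL.
Steady-state peak Cmax,ss = C₀·R ≈ 16.680 × 1.2057 ≈ 20.111 mcg/mL.
Steady-state trough Cmin,ss = Cmax,ss·f ≈ 20.111 × 0.1706 ≈ 3.431 mcg/mL.

3.4 mcg/mL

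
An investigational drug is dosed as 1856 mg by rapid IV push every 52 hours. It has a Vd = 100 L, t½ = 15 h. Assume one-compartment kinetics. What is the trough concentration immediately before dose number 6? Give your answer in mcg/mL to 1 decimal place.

f = (1/2)^(τ/t½) = (1/2)^(52/15) ≈ 0.0905.
C₀ = D/Vd = 1856/100 ≈ 18.560 mcg/mL.
Before the 6th dose, 5 doses have been given. Superposition: Cmin = C₀·(f + f² + … + f^5).
≈ 18.560 × (0.0905 + 0.0082 + 0.0007 + 0.0001 + 0.0000) ≈ 18.560 × 0.0995 ≈ 1.847 mcg/mL.

1.8 mcg/mL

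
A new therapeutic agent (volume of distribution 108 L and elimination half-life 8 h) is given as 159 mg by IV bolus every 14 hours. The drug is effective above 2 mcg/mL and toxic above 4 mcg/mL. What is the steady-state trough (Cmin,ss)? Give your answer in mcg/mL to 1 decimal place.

0.6 mcg/mL

Over one 14-h interval, 14/8 ≈ 1.75 half-lives elapse, leaving f ≈ 0.2973 of each dose.
Single-dose peak C₀ = D/Vd = 159/108 ≈ 1.472 mcg/mL.
Steady-state trough Cmin,ss = C₀·f/(1−f) ≈ 1.472 × 0.2973/0.7027 ≈ 0.623 mcg/mL.
Trough 0.6 mcg/mL vs MEC 2 mcg/mL: subtherapeutic.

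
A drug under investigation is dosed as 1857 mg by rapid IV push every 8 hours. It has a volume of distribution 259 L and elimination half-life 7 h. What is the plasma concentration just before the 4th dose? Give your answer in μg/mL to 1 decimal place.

f = (1/2)^(τ/t½) = (1/2)^(8/7) ≈ 0.4529.
C₀ = D/Vd = 1857/259 ≈ 7.170 μg/mL.
Before the 4th dose, 3 doses have been given. Superposition: Cmin = C₀·(f + f² + … + f^3).
≈ 7.170 × (0.4529 + 0.2051 + 0.0929) ≈ 7.170 × 0.7509 ≈ 5.384 μg/mL.

5.4 μg/mL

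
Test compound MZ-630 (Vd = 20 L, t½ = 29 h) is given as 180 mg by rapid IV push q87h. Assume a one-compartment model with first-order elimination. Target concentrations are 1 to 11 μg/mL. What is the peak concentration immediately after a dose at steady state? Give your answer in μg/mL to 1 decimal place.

The dosing interval is 3 half-lives, so f = 2^(−3) = 0.125.
At steady state, R = 1/(1 − 0.125) = 8/7.
Single-dose peak C₀ = D/Vd = 180/20 = 9 μg/mL.
Steady-state peak Cmax,ss = C₀·R = 9 × 8/7 ≈ 10.286 μg/mL.
Peak 10.3 μg/mL vs MTC 11 μg/mL: below toxic threshold.

10.3 μg/mL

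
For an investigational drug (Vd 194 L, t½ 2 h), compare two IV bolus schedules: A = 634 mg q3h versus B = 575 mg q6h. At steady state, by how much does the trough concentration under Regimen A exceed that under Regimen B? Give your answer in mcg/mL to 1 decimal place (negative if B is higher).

Regimen A: f = (1/2)^(3/2) ≈ 0.3536; Cmin,ss = (634/194)·f/(1−f) ≈ 1.788 mcg/mL.
Regimen B: f = (1/2)^(6/2) ≈ 0.1250; Cmin,ss = (575/194)·f/(1−f) ≈ 0.423 mcg/mL.
Difference ≈ 1.788 − 0.423 ≈ 1.365 mcg/mL.

1.4 mcg/mL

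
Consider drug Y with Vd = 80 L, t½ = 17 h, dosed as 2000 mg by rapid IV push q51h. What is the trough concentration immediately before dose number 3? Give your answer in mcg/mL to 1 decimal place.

3.5 mcg/mL

f = (1/2)^(τ/t½) = (1/2)^(51/17) ≈ 0.1250.
C₀ = D/Vd = 2000/80 ≈ 25.000 mcg/mL.
Before the 3rd dose, 2 doses have been given. Superposition: Cmin = C₀·(f + f²).
≈ 25.000 × (0.1250 + 0.0156) ≈ 25.000 × 0.1406 ≈ 3.515 mcg/mL.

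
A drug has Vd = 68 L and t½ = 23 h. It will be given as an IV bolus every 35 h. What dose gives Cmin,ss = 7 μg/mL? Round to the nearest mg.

τ/t½ = 35/23 ≈ 1.5217, so f = (1/2)^(35/23) ≈ 0.348266.
Cmin,ss = (D/Vd)·f/(1−f), so D = Cmin,ss·Vd·(1−f)/f.
D = 7 × 68 × (1−f)/f ≈ 7 × 68 × 1.87137 ≈ 890.77 mg.

891 mg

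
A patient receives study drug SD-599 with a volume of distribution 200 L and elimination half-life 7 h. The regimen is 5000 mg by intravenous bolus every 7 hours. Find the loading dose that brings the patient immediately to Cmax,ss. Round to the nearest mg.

10000 mg

f = (1/2)^(7/7) ≈ 0.500000; accumulation ratio R = 1/(1−f) ≈ 2.00000.
Loading dose to hit Cmax,ss on first dose: D_load = D_maint·R ≈ 5000 × 2.00000 ≈ 10000.00 mg.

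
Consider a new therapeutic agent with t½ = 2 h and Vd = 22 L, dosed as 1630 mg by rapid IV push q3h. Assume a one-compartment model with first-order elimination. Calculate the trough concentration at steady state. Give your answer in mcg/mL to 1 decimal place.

Over one 3-h interval, 3/2 ≈ 1.5 half-lives elapse, leaving f ≈ 0.3536 of each dose.
Each bolus raises the concentration by D/Vd = 1630/22 ≈ 74.091 mcg/mL.
Steady-state trough Cmin,ss = C₀·f/(1−f) ≈ 74.091 × 0.3536/0.6464 ≈ 40.530 mcg/mL.

40.5 mcg/mL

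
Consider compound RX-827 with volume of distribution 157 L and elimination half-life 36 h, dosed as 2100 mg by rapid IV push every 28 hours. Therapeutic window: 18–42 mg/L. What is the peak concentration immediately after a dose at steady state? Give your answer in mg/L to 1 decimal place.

32.1 mg/L

k = ln2/t½ = ln2/36 ≈ 0.019254 h⁻¹; fraction remaining f = e^(−kτ) = e^(−0.019254×28) ≈ 0.5833.
Accumulation ratio R = 1/(1 − f) ≈ 1/0.4167 ≈ 2.3998.
Each bolus raises the concentration by D/Vd = 2100/157 ≈ 13.376 mg/L.
Steady-state peak Cmax,ss = C₀·R ≈ 13.376 × 2.3998 ≈ 32.100 mg/L.
Peak 32.1 mg/L vs MTC 42 mg/L: below toxic threshold.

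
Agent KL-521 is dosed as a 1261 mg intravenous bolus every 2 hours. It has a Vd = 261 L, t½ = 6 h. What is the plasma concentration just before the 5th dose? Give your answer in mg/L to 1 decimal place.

11.2 mg/L

f = (1/2)^(τ/t½) = (1/2)^(2/6) ≈ 0.7937.
C₀ = D/Vd = 1261/261 ≈ 4.831 mg/L.
Before the 5th dose, 4 doses have been given. Superposition: Cmin = C₀·(f + f² + … + f^4).
≈ 4.831 × (0.7937 + 0.6300 + 0.5000 + 0.3968) ≈ 4.831 × 2.3205 ≈ 11.210 mg/L.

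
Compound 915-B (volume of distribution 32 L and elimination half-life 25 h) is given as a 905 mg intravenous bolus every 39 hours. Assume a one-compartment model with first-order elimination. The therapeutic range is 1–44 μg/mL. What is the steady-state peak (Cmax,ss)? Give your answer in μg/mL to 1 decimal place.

42.8 μg/mL

Over one 39-h interval, 39/25 ≈ 1.56 half-lives elapse, leaving f ≈ 0.3392 of each dose.
At steady state, accumulation factor R = 1/(1 − e^(−kτ)) ≈ 1.5133.
Each bolus raises the concentration by D/Vd = 905/32 ≈ 28.281 μg/mL.
Steady-state peak Cmax,ss = C₀·R ≈ 28.281 × 1.5133 ≈ 42.798 μg/mL.
Peak 42.8 μg/mL vs MTC 44 μg/mL: below toxic threshold.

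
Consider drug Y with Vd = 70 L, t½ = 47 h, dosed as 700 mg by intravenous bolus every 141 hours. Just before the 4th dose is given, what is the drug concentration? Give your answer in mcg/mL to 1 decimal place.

f = (1/2)^(τ/t½) = (1/2)^(141/47) ≈ 0.1250.
C₀ = D/Vd = 700/70 ≈ 10.000 mcg/mL.
Before the 4th dose, 3 doses have been given. Superposition: Cmin = C₀·(f + f² + … + f^3).
≈ 10.000 × (0.1250 + 0.0156 + 0.0020) ≈ 10.000 × 0.1426 ≈ 1.426 mcg/mL.

1.4 mcg/mL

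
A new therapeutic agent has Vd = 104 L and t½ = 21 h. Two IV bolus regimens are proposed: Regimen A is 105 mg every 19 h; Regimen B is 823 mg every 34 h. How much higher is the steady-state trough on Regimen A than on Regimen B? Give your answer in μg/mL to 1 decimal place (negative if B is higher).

-2.7 μg/mL

Regimen A: f = (1/2)^(19/21) ≈ 0.5341; Cmin,ss = (105/104)·f/(1−f) ≈ 1.157 μg/mL.
Regimen B: f = (1/2)^(34/21) ≈ 0.3256; Cmin,ss = (823/104)·f/(1−f) ≈ 3.821 μg/mL.
Difference ≈ 1.157 − 3.821 ≈ -2.664 μg/mL.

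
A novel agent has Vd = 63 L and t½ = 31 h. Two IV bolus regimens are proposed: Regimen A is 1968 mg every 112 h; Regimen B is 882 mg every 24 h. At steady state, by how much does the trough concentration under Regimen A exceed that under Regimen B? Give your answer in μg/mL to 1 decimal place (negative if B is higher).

Regimen A: f = (1/2)^(112/31) ≈ 0.0817; Cmin,ss = (1968/63)·f/(1−f) ≈ 2.779 μg/mL.
Regimen B: f = (1/2)^(24/31) ≈ 0.5847; Cmin,ss = (882/63)·f/(1−f) ≈ 19.711 μg/mL.
Difference ≈ 2.779 − 19.711 ≈ -16.932 μg/mL.

-16.9 μg/mL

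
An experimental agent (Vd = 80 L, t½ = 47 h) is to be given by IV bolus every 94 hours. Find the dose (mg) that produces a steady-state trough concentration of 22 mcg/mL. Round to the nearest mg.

τ/t½ = 94/47 ≈ 2, so f = (1/2)^(94/47) ≈ 0.250000.
Cmin,ss = (D/Vd)·f/(1−f), so D = Cmin,ss·Vd·(1−f)/f.
D = 22 × 80 × (1−f)/f ≈ 22 × 80 × 3.00000 ≈ 5280.00 mg.

5280 mg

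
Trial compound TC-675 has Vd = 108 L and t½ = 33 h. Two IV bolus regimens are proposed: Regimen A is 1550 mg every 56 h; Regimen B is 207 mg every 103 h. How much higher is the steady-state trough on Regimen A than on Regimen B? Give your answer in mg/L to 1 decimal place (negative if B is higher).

6.2 mg/L

Regimen A: f = (1/2)^(56/33) ≈ 0.3084; Cmin,ss = (1550/108)·f/(1−f) ≈ 6.400 mg/L.
Regimen B: f = (1/2)^(103/33) ≈ 0.1149; Cmin,ss = (207/108)·f/(1−f) ≈ 0.249 mg/L.
Difference ≈ 6.400 − 0.249 ≈ 6.151 mg/L.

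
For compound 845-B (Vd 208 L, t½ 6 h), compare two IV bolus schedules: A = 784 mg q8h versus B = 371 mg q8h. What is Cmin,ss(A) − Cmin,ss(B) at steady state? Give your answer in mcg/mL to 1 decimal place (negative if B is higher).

Regimen A: f = (1/2)^(8/6) ≈ 0.3969; Cmin,ss = (784/208)·f/(1−f) ≈ 2.481 mcg/mL.
Regimen B: f = (1/2)^(8/6) ≈ 0.3969; Cmin,ss = (371/208)·f/(1−f) ≈ 1.174 mcg/mL.
Difference ≈ 2.481 − 1.174 ≈ 1.307 mcg/mL.

1.3 mcg/mL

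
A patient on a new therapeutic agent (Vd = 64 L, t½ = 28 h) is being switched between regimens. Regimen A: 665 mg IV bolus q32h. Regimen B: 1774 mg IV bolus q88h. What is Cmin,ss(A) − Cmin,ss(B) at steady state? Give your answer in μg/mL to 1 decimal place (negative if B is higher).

Regimen A: f = (1/2)^(32/28) ≈ 0.4529; Cmin,ss = (665/64)·f/(1−f) ≈ 8.602 μg/mL.
Regimen B: f = (1/2)^(88/28) ≈ 0.1132; Cmin,ss = (1774/64)·f/(1−f) ≈ 3.538 μg/mL.
Difference ≈ 8.602 − 3.538 ≈ 5.064 μg/mL.

5.1 μg/mL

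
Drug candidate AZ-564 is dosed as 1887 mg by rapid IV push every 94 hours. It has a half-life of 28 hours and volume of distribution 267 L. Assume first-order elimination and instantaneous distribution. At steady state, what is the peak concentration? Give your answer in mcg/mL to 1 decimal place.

Over one 94-h interval, 94/28 ≈ 3.3571 half-lives elapse, leaving f ≈ 0.0976 of each dose.
Accumulation ratio R = 1/(1 − f) ≈ 1/0.9024 ≈ 1.1082.
Single-dose peak C₀ = D/Vd = 1887/267 ≈ 7.067 mcg/mL.
Steady-state peak Cmax,ss = C₀·R ≈ 7.067 × 1.1082 ≈ 7.832 mcg/mL.

7.8 mcg/mL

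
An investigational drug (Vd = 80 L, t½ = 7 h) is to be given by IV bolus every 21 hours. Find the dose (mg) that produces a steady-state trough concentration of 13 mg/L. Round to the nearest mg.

7280 mg

τ/t½ = 21/7 ≈ 3, so f = (1/2)^(21/7) ≈ 0.125000.
Cmin,ss = (D/Vd)·f/(1−f), so D = Cmin,ss·Vd·(1−f)/f.
D = 13 × 80 × (1−f)/f ≈ 13 × 80 × 7.00000 ≈ 7280.00 mg.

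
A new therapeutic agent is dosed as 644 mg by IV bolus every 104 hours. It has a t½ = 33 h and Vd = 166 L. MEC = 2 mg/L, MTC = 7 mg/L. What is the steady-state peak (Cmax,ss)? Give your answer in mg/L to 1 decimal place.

4.4 mg/L

Over one 104-h interval, 104/33 ≈ 3.1515 half-lives elapse, leaving f ≈ 0.1125 of each dose.
At steady state, accumulation factor R = 1/(1 − e^(−kτ)) ≈ 1.1268.
Each bolus raises the concentration by D/Vd = 644/166 ≈ 3.880 mg/L.
Steady-state peak Cmax,ss = C₀·R ≈ 3.880 × 1.1268 ≈ 4.372 mg/L.
Peak 4.4 mg/L vs MTC 7 mg/L: below toxic threshold.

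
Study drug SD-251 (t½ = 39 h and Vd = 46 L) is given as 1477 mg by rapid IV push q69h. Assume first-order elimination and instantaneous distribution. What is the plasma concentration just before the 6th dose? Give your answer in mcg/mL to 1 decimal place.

f = (1/2)^(τ/t½) = (1/2)^(69/39) ≈ 0.2934.
C₀ = D/Vd = 1477/46 ≈ 32.109 mcg/mL.
Before the 6th dose, 5 doses have been given. Superposition: Cmin = C₀·(f + f² + … + f^5).
≈ 32.109 × (0.2934 + 0.0861 + 0.0253 + 0.0074 + 0.0022) ≈ 32.109 × 0.4144 ≈ 13.306 mcg/mL.

13.3 mcg/mL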